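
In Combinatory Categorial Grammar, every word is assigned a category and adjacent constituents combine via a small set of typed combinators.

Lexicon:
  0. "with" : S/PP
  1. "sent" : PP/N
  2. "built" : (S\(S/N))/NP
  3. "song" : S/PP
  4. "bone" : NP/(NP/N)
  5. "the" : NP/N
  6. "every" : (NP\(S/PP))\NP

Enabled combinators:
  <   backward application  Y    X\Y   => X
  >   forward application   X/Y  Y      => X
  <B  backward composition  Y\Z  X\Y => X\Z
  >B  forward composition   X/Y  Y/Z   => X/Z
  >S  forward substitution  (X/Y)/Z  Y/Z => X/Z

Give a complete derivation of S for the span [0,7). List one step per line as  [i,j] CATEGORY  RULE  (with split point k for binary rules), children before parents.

[0,7] S   <
  [0,2] S/N   >B
    [0,1] "with" : S/PP
    [1,2] "sent" : PP/N
  [2,7] S\(S/N)   >
    [2,3] "built" : (S\(S/N))/NP
    [3,7] NP   <
      [3,4] "song" : S/PP
      [4,7] NP\(S/PP)   <
        [4,6] NP   >
          [4,5] "bone" : NP/(NP/N)
          [5,6] "the" : NP/N
        [6,7] "every" : (NP\(S/PP))\NP

[0,1] S/PP  lex  "with"
[1,2] PP/N  lex  "sent"
[0,2] S/N  >B  k=1
[2,3] (S\(S/N))/NP  lex  "built"
[3,4] S/PP  lex  "song"
[4,5] NP/(NP/N)  lex  "bone"
[5,6] NP/N  lex  "the"
[4,6] NP  >  k=5
[6,7] (NP\(S/PP))\NP  lex  "every"
[4,7] NP\(S/PP)  <  k=6
[3,7] NP  <  k=4
[2,7] S\(S/N)  >  k=3
[0,7] S  <  k=2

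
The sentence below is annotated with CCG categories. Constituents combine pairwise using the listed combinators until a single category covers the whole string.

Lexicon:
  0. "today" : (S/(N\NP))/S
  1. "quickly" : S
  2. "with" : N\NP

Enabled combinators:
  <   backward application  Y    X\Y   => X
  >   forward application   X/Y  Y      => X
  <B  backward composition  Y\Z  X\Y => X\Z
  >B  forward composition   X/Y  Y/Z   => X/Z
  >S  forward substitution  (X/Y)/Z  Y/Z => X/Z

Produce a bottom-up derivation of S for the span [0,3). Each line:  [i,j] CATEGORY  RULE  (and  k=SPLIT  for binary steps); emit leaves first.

[0,1] (S/(N\NP))/S  lex  "today"
[1,2] S  lex  "quickly"
[0,2] S/(N\NP)  >  k=1
[2,3] N\NP  lex  "with"
[0,3] S  >  k=2

[0,3] S   >
  [0,2] S/(N\NP)   >
    [0,1] "today" : (S/(N\NP))/S
    [1,2] "quickly" : S
  [2,3] "with" : N\NP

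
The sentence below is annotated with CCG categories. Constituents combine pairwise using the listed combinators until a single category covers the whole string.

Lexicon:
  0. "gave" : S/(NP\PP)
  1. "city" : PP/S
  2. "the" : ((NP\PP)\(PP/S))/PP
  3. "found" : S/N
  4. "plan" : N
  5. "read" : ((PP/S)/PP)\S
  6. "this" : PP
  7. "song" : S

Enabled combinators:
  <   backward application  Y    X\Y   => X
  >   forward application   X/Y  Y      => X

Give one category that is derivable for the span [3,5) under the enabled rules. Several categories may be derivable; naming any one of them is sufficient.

S

[0,8] S   >
  [0,1] "gave" : S/(NP\PP)
  [1,8] NP\PP   <
    [1,2] "city" : PP/S
    [2,8] (NP\PP)\(PP/S)   >
      [2,3] "the" : ((NP\PP)\(PP/S))/PP
      [3,8] PP   >
        [3,7] PP/S   >
          [3,6] (PP/S)/PP   <
            [3,5] S   >
              [3,4] "found" : S/N
              [4,5] "plan" : N
            [5,6] "read" : ((PP/S)/PP)\S
          [6,7] "this" : PP
        [7,8] "song" : S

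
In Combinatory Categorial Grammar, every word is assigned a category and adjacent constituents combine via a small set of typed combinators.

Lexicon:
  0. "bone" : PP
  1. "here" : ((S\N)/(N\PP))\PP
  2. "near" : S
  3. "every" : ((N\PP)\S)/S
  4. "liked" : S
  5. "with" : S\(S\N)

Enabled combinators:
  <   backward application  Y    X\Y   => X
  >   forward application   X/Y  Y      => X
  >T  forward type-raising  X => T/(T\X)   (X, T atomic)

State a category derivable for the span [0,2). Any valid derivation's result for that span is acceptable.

[0,6] S   <
  [0,5] S\N   >
    [0,2] (S\N)/(N\PP)   <
      [0,1] "bone" : PP
      [1,2] "here" : ((S\N)/(N\PP))\PP
    [2,5] N\PP   <
      [2,3] "near" : S
      [3,5] (N\PP)\S   >
        [3,4] "every" : ((N\PP)\S)/S
        [4,5] "liked" : S
  [5,6] "with" : S\(S\N)

(S\N)/(N\PP)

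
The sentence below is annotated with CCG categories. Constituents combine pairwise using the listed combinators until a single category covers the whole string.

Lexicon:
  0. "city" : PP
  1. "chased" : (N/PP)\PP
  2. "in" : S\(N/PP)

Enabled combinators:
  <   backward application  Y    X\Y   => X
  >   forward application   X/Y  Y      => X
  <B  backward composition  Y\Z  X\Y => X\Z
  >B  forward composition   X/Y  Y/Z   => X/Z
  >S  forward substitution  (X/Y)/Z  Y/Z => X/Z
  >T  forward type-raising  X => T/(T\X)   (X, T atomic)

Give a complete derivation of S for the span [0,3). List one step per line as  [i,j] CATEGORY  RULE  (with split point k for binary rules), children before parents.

[0,1] PP  lex  "city"
[1,2] (N/PP)\PP  lex  "chased"
[0,2] N/PP  <  k=1
[2,3] S\(N/PP)  lex  "in"
[0,3] S  <  k=2

[0,3] S   <
  [0,2] N/PP   <
    [0,1] "city" : PP
    [1,2] "chased" : (N/PP)\PP
  [2,3] "in" : S\(N/PP)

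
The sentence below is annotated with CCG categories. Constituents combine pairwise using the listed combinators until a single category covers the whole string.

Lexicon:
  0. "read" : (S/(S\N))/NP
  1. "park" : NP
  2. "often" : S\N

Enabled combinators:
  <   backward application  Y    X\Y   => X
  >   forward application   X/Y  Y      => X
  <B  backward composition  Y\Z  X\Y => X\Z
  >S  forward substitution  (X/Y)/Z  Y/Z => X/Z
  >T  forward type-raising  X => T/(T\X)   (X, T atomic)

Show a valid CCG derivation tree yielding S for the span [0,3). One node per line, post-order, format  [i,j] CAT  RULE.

[0,1] (S/(S\N))/NP  lex  "read"
[1,2] NP  lex  "park"
[0,2] S/(S\N)  >  k=1
[2,3] S\N  lex  "often"
[0,3] S  >  k=2

[0,3] S   >
  [0,2] S/(S\N)   >
    [0,1] "read" : (S/(S\N))/NP
    [1,2] "park" : NP
  [2,3] "often" : S\N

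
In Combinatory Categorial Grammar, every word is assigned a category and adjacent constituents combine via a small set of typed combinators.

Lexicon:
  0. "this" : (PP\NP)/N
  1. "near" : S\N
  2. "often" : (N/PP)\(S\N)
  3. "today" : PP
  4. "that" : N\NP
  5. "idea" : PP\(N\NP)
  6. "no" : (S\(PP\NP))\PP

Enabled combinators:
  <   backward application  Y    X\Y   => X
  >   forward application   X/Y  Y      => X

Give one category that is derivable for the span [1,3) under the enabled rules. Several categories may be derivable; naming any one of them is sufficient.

[0,7] S   <
  [0,4] PP\NP   >
    [0,1] "this" : (PP\NP)/N
    [1,4] N   >
      [1,3] N/PP   <
        [1,2] "near" : S\N
        [2,3] "often" : (N/PP)\(S\N)
      [3,4] "today" : PP
  [4,7] S\(PP\NP)   <
    [4,6] PP   <
      [4,5] "that" : N\NP
      [5,6] "idea" : PP\(N\NP)
    [6,7] "no" : (S\(PP\NP))\PP

N/PP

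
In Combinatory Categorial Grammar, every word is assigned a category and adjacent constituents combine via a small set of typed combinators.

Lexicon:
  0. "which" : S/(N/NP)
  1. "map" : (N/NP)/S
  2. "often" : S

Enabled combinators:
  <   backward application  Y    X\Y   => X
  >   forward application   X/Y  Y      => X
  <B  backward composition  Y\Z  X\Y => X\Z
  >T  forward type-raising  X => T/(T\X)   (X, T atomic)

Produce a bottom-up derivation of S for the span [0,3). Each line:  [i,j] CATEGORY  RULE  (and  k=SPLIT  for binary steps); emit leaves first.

[0,1] S/(N/NP)  lex  "which"
[1,2] (N/NP)/S  lex  "map"
[2,3] S  lex  "often"
[1,3] N/NP  >  k=2
[0,3] S  >  k=1

[0,3] S   >
  [0,1] "which" : S/(N/NP)
  [1,3] N/NP   >
    [1,2] "map" : (N/NP)/S
    [2,3] "often" : S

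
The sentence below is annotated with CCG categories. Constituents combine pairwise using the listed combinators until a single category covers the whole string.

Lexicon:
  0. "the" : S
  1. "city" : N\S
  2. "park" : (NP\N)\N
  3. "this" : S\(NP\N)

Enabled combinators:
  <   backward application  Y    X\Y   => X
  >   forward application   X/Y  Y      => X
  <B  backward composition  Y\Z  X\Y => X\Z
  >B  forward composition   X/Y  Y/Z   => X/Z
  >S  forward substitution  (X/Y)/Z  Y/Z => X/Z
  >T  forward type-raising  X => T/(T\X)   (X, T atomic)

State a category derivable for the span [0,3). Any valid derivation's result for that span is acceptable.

NP\N

[0,4] S   <
  [0,3] NP\N   <
    [0,2] N   <
      [0,1] "the" : S
      [1,2] "city" : N\S
    [2,3] "park" : (NP\N)\N
  [3,4] "this" : S\(NP\N)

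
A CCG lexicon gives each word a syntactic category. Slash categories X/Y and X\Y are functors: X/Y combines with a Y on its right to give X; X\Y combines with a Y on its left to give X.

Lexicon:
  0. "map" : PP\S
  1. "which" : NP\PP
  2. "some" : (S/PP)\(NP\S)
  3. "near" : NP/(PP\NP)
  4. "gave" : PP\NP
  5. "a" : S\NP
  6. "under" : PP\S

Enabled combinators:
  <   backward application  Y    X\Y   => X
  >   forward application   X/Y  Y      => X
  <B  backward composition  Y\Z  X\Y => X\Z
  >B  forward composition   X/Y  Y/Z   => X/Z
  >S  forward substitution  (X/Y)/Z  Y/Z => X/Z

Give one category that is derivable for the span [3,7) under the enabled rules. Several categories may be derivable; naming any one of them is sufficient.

[0,7] S   >
  [0,3] S/PP   <
    [0,2] NP\S   <B
      [0,1] "map" : PP\S
      [1,2] "which" : NP\PP
    [2,3] "some" : (S/PP)\(NP\S)
  [3,7] PP   <
    [3,6] S   <
      [3,5] NP   >
        [3,4] "near" : NP/(PP\NP)
        [4,5] "gave" : PP\NP
      [5,6] "a" : S\NP
    [6,7] "under" : PP\S

PP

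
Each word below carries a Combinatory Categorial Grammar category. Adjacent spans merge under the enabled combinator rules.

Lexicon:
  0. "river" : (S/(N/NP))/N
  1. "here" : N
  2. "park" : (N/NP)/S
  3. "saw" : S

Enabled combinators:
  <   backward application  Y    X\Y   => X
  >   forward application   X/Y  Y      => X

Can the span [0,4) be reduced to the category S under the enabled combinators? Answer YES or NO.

[0,4] S   >
  [0,2] S/(N/NP)   >
    [0,1] "river" : (S/(N/NP))/N
    [1,2] "here" : N
  [2,4] N/NP   >
    [2,3] "park" : (N/NP)/S
    [3,4] "saw" : S

YES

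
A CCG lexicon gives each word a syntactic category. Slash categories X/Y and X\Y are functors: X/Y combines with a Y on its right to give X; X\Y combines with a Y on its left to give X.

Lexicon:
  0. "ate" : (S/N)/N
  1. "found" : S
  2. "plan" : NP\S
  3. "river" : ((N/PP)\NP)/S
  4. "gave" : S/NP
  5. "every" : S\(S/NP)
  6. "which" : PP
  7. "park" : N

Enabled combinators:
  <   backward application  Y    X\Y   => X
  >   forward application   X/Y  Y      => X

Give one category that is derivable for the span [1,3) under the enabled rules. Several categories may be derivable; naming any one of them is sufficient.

NP

[0,8] S   >
  [0,7] S/N   >
    [0,1] "ate" : (S/N)/N
    [1,7] N   >
      [1,6] N/PP   <
        [1,3] NP   <
          [1,2] "found" : S
          [2,3] "plan" : NP\S
        [3,6] (N/PP)\NP   >
          [3,4] "river" : ((N/PP)\NP)/S
          [4,6] S   <
            [4,5] "gave" : S/NP
            [5,6] "every" : S\(S/NP)
      [6,7] "which" : PP
  [7,8] "park" : N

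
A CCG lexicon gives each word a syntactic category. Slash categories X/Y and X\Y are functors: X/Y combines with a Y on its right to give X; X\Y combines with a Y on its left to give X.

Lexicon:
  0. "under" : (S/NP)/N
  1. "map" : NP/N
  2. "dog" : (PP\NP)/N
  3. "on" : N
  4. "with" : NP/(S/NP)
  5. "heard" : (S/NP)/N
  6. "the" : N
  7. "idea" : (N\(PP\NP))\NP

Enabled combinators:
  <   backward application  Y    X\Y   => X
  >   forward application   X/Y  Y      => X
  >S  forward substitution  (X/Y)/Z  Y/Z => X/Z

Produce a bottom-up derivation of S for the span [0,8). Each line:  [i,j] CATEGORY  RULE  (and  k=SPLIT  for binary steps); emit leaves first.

[0,1] (S/NP)/N  lex  "under"
[1,2] NP/N  lex  "map"
[0,2] S/N  >S  k=1
[2,3] (PP\NP)/N  lex  "dog"
[3,4] N  lex  "on"
[2,4] PP\NP  >  k=3
[4,5] NP/(S/NP)  lex  "with"
[5,6] (S/NP)/N  lex  "heard"
[6,7] N  lex  "the"
[5,7] S/NP  >  k=6
[4,7] NP  >  k=5
[7,8] (N\(PP\NP))\NP  lex  "idea"
[4,8] N\(PP\NP)  <  k=7
[2,8] N  <  k=4
[0,8] S  >  k=2

[0,8] S   >
  [0,2] S/N   >S
    [0,1] "under" : (S/NP)/N
    [1,2] "map" : NP/N
  [2,8] N   <
    [2,4] PP\NP   >
      [2,3] "dog" : (PP\NP)/N
      [3,4] "on" : N
    [4,8] N\(PP\NP)   <
      [4,7] NP   >
        [4,5] "with" : NP/(S/NP)
        [5,7] S/NP   >
          [5,6] "heard" : (S/NP)/N
          [6,7] "the" : N
      [7,8] "idea" : (N\(PP\NP))\NP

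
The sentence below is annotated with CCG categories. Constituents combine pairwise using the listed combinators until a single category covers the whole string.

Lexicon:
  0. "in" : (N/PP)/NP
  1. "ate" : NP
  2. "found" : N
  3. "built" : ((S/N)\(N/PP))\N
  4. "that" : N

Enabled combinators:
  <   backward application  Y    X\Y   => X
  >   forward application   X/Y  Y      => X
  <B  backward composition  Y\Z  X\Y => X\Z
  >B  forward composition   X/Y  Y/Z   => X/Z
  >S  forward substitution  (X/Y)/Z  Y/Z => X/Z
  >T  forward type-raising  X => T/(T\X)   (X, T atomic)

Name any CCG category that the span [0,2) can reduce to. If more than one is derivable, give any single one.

N/PP

[0,5] S   >
  [0,4] S/N   <
    [0,2] N/PP   >
      [0,1] "in" : (N/PP)/NP
      [1,2] "ate" : NP
    [2,4] (S/N)\(N/PP)   <
      [2,3] "found" : N
      [3,4] "built" : ((S/N)\(N/PP))\N
  [4,5] "that" : N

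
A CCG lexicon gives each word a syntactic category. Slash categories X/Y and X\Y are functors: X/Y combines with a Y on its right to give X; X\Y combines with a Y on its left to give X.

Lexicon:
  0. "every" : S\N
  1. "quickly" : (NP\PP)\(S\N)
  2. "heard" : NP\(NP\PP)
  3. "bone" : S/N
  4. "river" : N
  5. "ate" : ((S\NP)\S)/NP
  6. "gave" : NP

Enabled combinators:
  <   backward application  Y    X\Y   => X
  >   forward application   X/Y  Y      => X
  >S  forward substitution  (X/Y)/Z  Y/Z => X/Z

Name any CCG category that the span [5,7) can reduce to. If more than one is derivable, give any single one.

(S\NP)\S

[0,7] S   <
  [0,3] NP   <
    [0,2] NP\PP   <
      [0,1] "every" : S\N
      [1,2] "quickly" : (NP\PP)\(S\N)
    [2,3] "heard" : NP\(NP\PP)
  [3,7] S\NP   <
    [3,5] S   >
      [3,4] "bone" : S/N
      [4,5] "river" : N
    [5,7] (S\NP)\S   >
      [5,6] "ate" : ((S\NP)\S)/NP
      [6,7] "gave" : NP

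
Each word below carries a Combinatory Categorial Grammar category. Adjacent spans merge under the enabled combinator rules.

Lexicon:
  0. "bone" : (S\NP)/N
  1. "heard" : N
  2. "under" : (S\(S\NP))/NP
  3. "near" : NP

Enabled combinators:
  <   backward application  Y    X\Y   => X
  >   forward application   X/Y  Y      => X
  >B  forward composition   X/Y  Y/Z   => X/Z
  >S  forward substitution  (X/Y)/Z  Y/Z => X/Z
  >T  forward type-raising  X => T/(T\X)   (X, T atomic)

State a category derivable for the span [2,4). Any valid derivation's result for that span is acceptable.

[0,4] S   <
  [0,2] S\NP   >
    [0,1] "bone" : (S\NP)/N
    [1,2] "heard" : N
  [2,4] S\(S\NP)   >
    [2,3] "under" : (S\(S\NP))/NP
    [3,4] "near" : NP

S\(S\NP)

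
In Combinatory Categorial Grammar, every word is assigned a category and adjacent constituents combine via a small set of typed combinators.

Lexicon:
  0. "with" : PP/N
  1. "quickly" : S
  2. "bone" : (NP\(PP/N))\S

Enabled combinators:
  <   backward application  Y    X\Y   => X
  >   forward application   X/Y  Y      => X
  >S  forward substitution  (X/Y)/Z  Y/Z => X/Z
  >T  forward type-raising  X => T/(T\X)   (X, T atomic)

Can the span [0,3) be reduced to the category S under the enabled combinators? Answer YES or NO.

NO

PP/N S (NP\(PP/N))\S
CKY chart[0,3] = {N/(N\NP), NP, NP/(NP\NP), PP/(PP\NP), S/(S\NP)}; S ∉ chart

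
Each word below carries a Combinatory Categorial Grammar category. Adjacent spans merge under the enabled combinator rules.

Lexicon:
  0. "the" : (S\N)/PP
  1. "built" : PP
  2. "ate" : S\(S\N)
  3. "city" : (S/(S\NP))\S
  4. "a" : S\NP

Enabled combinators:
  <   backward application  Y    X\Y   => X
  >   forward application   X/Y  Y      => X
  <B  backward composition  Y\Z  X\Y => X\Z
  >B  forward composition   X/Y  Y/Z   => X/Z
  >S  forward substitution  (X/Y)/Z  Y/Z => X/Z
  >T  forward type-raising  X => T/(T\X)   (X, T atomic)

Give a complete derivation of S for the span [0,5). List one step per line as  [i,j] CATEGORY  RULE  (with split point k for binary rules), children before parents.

[0,1] (S\N)/PP  lex  "the"
[1,2] PP  lex  "built"
[0,2] S\N  >  k=1
[2,3] S\(S\N)  lex  "ate"
[0,3] S  <  k=2
[3,4] (S/(S\NP))\S  lex  "city"
[0,4] S/(S\NP)  <  k=3
[4,5] S\NP  lex  "a"
[0,5] S  >  k=4

[0,5] S   >
  [0,4] S/(S\NP)   <
    [0,3] S   <
      [0,2] S\N   >
        [0,1] "the" : (S\N)/PP
        [1,2] "built" : PP
      [2,3] "ate" : S\(S\N)
    [3,4] "city" : (S/(S\NP))\S
  [4,5] "a" : S\NP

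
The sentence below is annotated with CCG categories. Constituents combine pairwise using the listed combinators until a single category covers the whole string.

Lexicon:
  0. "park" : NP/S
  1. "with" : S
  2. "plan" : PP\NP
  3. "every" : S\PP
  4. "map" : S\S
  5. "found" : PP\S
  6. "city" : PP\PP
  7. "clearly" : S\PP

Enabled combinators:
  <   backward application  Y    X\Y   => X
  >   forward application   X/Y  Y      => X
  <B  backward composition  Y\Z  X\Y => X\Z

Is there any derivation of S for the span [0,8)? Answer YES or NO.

YES

[0,8] S   <
  [0,2] NP   >
    [0,1] "park" : NP/S
    [1,2] "with" : S
  [2,8] S\NP   <B
    [2,6] PP\NP   <B
      [2,4] S\NP   <B
        [2,3] "plan" : PP\NP
        [3,4] "every" : S\PP
      [4,6] PP\S   <B
        [4,5] "map" : S\S
        [5,6] "found" : PP\S
    [6,8] S\PP   <B
      [6,7] "city" : PP\PP
      [7,8] "clearly" : S\PP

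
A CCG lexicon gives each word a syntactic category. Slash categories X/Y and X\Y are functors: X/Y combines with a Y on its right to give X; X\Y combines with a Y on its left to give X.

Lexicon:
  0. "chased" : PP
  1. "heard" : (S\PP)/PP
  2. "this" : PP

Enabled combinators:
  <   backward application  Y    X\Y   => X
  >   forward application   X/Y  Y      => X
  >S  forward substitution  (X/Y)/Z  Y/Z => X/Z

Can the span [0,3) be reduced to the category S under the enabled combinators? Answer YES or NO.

YES

[0,3] S   <
  [0,1] "chased" : PP
  [1,3] S\PP   >
    [1,2] "heard" : (S\PP)/PP
    [2,3] "this" : PP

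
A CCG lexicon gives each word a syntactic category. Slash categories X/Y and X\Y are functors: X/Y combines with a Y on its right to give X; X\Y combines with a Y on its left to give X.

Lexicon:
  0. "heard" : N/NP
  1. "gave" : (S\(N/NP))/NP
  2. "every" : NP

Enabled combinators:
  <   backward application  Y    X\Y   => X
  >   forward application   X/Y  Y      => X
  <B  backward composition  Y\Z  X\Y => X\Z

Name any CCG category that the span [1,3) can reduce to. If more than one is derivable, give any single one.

[0,3] S   <
  [0,1] "heard" : N/NP
  [1,3] S\(N/NP)   >
    [1,2] "gave" : (S\(N/NP))/NP
    [2,3] "every" : NP

S\(N/NP)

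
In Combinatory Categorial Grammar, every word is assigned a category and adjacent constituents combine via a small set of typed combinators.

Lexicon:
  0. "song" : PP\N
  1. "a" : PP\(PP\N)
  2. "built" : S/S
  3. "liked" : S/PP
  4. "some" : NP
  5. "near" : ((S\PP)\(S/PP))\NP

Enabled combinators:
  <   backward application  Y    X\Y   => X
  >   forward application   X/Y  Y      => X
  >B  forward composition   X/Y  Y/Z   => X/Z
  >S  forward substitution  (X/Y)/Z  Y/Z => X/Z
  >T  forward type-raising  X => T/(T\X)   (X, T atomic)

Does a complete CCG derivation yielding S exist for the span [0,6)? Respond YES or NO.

[0,6] S   <
  [0,2] PP   <
    [0,1] "song" : PP\N
    [1,2] "a" : PP\(PP\N)
  [2,6] S\PP   <
    [2,4] S/PP   >B
      [2,3] "built" : S/S
      [3,4] "liked" : S/PP
    [4,6] (S\PP)\(S/PP)   <
      [4,5] "some" : NP
      [5,6] "near" : ((S\PP)\(S/PP))\NP

YES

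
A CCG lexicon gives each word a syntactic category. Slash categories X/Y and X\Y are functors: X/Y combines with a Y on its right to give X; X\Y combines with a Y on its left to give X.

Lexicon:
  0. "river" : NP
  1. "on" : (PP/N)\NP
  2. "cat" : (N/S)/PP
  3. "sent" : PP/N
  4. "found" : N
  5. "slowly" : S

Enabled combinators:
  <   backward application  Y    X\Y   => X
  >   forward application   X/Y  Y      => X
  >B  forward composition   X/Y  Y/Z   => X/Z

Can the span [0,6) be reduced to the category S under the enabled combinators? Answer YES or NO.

NO

NP (PP/N)\NP (N/S)/PP PP/N N S
CKY chart[0,6] = {PP}; S ∉ chart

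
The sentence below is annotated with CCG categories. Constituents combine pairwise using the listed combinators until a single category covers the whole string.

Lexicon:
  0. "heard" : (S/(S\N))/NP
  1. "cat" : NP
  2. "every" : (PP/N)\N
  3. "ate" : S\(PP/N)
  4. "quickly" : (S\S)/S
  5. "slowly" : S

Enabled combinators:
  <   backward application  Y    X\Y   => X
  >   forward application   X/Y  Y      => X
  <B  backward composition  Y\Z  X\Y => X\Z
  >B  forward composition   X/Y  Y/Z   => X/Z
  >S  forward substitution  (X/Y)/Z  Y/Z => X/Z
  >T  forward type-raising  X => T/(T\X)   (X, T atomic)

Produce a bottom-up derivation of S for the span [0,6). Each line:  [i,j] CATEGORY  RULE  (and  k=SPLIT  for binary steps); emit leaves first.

[0,6] S   >
  [0,2] S/(S\N)   >
    [0,1] "heard" : (S/(S\N))/NP
    [1,2] "cat" : NP
  [2,6] S\N   <B
    [2,4] S\N   <B
      [2,3] "every" : (PP/N)\N
      [3,4] "ate" : S\(PP/N)
    [4,6] S\S   >
      [4,5] "quickly" : (S\S)/S
      [5,6] "slowly" : S

[0,1] (S/(S\N))/NP  lex  "heard"
[1,2] NP  lex  "cat"
[0,2] S/(S\N)  >  k=1
[2,3] (PP/N)\N  lex  "every"
[3,4] S\(PP/N)  lex  "ate"
[2,4] S\N  <B  k=3
[4,5] (S\S)/S  lex  "quickly"
[5,6] S  lex  "slowly"
[4,6] S\S  >  k=5
[2,6] S\N  <B  k=4
[0,6] S  >  k=2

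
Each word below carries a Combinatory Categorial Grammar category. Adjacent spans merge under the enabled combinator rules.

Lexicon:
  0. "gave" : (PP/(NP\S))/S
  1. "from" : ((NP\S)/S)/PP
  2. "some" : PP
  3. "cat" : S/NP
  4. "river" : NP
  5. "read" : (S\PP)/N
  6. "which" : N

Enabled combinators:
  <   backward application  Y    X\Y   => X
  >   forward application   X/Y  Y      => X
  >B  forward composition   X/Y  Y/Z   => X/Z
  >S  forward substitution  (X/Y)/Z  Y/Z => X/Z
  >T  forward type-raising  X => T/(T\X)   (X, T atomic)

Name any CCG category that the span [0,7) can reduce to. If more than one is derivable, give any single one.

[0,7] S   <
  [0,5] PP   >
    [0,3] PP/S   >S
      [0,1] "gave" : (PP/(NP\S))/S
      [1,3] (NP\S)/S   >
        [1,2] "from" : ((NP\S)/S)/PP
        [2,3] "some" : PP
    [3,5] S   >
      [3,4] "cat" : S/NP
      [4,5] "river" : NP
  [5,7] S\PP   >
    [5,6] "read" : (S\PP)/N
    [6,7] "which" : N

S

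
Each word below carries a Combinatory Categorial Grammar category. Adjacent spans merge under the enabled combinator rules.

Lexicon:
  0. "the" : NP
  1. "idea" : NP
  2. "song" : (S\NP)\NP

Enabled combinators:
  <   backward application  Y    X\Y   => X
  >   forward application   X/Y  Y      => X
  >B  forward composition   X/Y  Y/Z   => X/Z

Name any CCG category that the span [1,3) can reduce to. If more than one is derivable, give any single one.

[0,3] S   <
  [0,1] "the" : NP
  [1,3] S\NP   <
    [1,2] "idea" : NP
    [2,3] "song" : (S\NP)\NP

S\NP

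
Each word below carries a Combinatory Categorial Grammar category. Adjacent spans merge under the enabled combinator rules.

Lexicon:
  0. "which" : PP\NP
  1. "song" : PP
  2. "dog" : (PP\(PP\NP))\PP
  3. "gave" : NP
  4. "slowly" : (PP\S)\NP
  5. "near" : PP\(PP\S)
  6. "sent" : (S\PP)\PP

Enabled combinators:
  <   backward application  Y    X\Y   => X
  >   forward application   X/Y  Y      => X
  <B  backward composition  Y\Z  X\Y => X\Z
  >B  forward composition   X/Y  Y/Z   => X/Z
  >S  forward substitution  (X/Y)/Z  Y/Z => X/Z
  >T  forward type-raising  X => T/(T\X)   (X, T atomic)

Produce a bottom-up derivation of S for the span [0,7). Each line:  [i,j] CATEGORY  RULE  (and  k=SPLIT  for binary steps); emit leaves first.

[0,7] S   <
  [0,3] PP   <
    [0,1] "which" : PP\NP
    [1,3] PP\(PP\NP)   <
      [1,2] "song" : PP
      [2,3] "dog" : (PP\(PP\NP))\PP
  [3,7] S\PP   <
    [3,6] PP   <
      [3,5] PP\S   <
        [3,4] "gave" : NP
        [4,5] "slowly" : (PP\S)\NP
      [5,6] "near" : PP\(PP\S)
    [6,7] "sent" : (S\PP)\PP

[0,1] PP\NP  lex  "which"
[1,2] PP  lex  "song"
[2,3] (PP\(PP\NP))\PP  lex  "dog"
[1,3] PP\(PP\NP)  <  k=2
[0,3] PP  <  k=1
[3,4] NP  lex  "gave"
[4,5] (PP\S)\NP  lex  "slowly"
[3,5] PP\S  <  k=4
[5,6] PP\(PP\S)  lex  "near"
[3,6] PP  <  k=5
[6,7] (S\PP)\PP  lex  "sent"
[3,7] S\PP  <  k=6
[0,7] S  <  k=3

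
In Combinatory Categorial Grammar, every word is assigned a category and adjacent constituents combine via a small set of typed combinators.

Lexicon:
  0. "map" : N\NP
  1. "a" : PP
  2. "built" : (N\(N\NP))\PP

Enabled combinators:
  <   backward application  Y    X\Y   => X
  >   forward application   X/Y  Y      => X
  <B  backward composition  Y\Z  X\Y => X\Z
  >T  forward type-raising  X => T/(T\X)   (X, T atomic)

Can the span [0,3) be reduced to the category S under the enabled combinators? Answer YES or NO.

N\NP PP (N\(N\NP))\PP
CKY chart[0,3] = {N, N/(N\N), NP/(NP\N), PP/(PP\N), S/(S\N)}; S ∉ chart

NO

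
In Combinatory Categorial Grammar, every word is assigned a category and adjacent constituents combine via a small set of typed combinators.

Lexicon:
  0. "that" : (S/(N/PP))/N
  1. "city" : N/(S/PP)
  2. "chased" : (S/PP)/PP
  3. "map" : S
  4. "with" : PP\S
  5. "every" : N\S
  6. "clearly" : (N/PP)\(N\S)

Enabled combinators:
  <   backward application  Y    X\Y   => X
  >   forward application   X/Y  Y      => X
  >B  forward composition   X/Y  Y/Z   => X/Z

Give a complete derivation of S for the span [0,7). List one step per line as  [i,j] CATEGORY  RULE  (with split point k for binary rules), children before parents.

[0,7] S   >
  [0,5] S/(N/PP)   >
    [0,1] "that" : (S/(N/PP))/N
    [1,5] N   >
      [1,3] N/PP   >B
        [1,2] "city" : N/(S/PP)
        [2,3] "chased" : (S/PP)/PP
      [3,5] PP   <
        [3,4] "map" : S
        [4,5] "with" : PP\S
  [5,7] N/PP   <
    [5,6] "every" : N\S
    [6,7] "clearly" : (N/PP)\(N\S)

[0,1] (S/(N/PP))/N  lex  "that"
[1,2] N/(S/PP)  lex  "city"
[2,3] (S/PP)/PP  lex  "chased"
[1,3] N/PP  >B  k=2
[3,4] S  lex  "map"
[4,5] PP\S  lex  "with"
[3,5] PP  <  k=4
[1,5] N  >  k=3
[0,5] S/(N/PP)  >  k=1
[5,6] N\S  lex  "every"
[6,7] (N/PP)\(N\S)  lex  "clearly"
[5,7] N/PP  <  k=6
[0,7] S  >  k=5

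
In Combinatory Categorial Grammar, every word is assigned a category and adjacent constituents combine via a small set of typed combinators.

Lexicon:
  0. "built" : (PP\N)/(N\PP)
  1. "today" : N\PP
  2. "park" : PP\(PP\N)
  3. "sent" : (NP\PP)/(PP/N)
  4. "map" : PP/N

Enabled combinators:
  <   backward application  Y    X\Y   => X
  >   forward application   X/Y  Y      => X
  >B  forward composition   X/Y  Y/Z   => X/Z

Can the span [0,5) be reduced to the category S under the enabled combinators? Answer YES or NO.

NO

(PP\N)/(N\PP) N\PP PP\(PP\N) (NP\PP)/(PP/N) PP/N
CKY chart[0,5] = {NP}; S ∉ chart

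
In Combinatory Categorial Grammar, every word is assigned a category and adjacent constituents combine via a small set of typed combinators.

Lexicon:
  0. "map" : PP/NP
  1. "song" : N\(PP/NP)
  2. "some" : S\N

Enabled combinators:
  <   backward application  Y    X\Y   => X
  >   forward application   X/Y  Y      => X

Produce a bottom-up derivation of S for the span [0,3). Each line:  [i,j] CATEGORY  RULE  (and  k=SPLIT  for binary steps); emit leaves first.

[0,1] PP/NP  lex  "map"
[1,2] N\(PP/NP)  lex  "song"
[0,2] N  <  k=1
[2,3] S\N  lex  "some"
[0,3] S  <  k=2

[0,3] S   <
  [0,2] N   <
    [0,1] "map" : PP/NP
    [1,2] "song" : N\(PP/NP)
  [2,3] "some" : S\N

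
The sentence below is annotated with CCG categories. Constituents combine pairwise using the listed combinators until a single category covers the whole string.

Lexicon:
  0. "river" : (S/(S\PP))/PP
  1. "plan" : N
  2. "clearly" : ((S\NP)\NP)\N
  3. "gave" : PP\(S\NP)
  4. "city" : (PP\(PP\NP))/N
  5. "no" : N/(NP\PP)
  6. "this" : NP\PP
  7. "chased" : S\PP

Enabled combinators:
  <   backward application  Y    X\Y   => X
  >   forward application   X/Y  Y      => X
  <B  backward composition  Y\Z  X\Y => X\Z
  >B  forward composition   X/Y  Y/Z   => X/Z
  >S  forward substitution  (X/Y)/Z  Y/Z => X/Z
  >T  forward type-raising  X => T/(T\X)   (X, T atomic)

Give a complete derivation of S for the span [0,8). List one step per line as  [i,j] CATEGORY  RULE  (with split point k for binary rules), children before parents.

[0,8] S   >
  [0,7] S/(S\PP)   >
    [0,1] "river" : (S/(S\PP))/PP
    [1,7] PP   <
      [1,4] PP\NP   <B
        [1,3] (S\NP)\NP   <
          [1,2] "plan" : N
          [2,3] "clearly" : ((S\NP)\NP)\N
        [3,4] "gave" : PP\(S\NP)
      [4,7] PP\(PP\NP)   >
        [4,5] "city" : (PP\(PP\NP))/N
        [5,7] N   >
          [5,6] "no" : N/(NP\PP)
          [6,7] "this" : NP\PP
  [7,8] "chased" : S\PP

[0,1] (S/(S\PP))/PP  lex  "river"
[1,2] N  lex  "plan"
[2,3] ((S\NP)\NP)\N  lex  "clearly"
[1,3] (S\NP)\NP  <  k=2
[3,4] PP\(S\NP)  lex  "gave"
[1,4] PP\NP  <B  k=3
[4,5] (PP\(PP\NP))/N  lex  "city"
[5,6] N/(NP\PP)  lex  "no"
[6,7] NP\PP  lex  "this"
[5,7] N  >  k=6
[4,7] PP\(PP\NP)  >  k=5
[1,7] PP  <  k=4
[0,7] S/(S\PP)  >  k=1
[7,8] S\PP  lex  "chased"
[0,8] S  >  k=7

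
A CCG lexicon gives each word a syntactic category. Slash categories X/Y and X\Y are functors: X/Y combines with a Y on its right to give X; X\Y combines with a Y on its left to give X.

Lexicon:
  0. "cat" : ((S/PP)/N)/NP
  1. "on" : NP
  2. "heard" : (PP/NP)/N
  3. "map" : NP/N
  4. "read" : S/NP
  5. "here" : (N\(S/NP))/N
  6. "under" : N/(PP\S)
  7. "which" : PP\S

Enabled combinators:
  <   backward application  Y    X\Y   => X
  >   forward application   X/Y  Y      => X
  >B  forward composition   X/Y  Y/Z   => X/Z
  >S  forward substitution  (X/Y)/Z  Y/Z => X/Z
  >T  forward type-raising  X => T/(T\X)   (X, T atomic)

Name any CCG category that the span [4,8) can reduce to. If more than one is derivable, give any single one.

N

[0,8] S   >
  [0,4] S/N   >S
    [0,2] (S/PP)/N   >
      [0,1] "cat" : ((S/PP)/N)/NP
      [1,2] "on" : NP
    [2,4] PP/N   >S
      [2,3] "heard" : (PP/NP)/N
      [3,4] "map" : NP/N
  [4,8] N   <
    [4,5] "read" : S/NP
    [5,8] N\(S/NP)   >
      [5,6] "here" : (N\(S/NP))/N
      [6,8] N   >
        [6,7] "under" : N/(PP\S)
        [7,8] "which" : PP\S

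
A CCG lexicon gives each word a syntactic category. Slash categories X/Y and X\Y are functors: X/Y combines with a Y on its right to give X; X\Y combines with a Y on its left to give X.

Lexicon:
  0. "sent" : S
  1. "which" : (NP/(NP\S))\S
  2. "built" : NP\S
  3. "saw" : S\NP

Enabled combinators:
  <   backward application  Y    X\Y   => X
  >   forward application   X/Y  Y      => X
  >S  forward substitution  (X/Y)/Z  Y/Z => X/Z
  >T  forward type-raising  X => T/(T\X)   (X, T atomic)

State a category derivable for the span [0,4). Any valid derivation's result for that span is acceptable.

S

[0,4] S   <
  [0,3] NP   >
    [0,2] NP/(NP\S)   <
      [0,1] "sent" : S
      [1,2] "which" : (NP/(NP\S))\S
    [2,3] "built" : NP\S
  [3,4] "saw" : S\NP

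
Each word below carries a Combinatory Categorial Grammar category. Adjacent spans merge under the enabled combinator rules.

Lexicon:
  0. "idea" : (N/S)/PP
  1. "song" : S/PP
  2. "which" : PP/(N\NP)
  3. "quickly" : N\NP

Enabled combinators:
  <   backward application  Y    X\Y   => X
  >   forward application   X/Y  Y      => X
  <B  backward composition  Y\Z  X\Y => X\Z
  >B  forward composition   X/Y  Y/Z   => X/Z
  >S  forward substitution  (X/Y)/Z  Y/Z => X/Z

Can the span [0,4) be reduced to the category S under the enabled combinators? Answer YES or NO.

(N/S)/PP S/PP PP/(N\NP) N\NP
CKY chart[0,4] = {N}; S ∉ chart

NO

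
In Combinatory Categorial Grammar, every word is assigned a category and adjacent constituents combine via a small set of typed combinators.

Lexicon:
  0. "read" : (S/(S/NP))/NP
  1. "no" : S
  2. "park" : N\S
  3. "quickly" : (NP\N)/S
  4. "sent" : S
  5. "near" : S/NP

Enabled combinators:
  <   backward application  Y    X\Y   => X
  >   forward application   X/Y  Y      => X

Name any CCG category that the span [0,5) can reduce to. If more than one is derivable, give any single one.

[0,6] S   >
  [0,5] S/(S/NP)   >
    [0,1] "read" : (S/(S/NP))/NP
    [1,5] NP   <
      [1,3] N   <
        [1,2] "no" : S
        [2,3] "park" : N\S
      [3,5] NP\N   >
        [3,4] "quickly" : (NP\N)/S
        [4,5] "sent" : S
  [5,6] "near" : S/NP

S/(S/NP)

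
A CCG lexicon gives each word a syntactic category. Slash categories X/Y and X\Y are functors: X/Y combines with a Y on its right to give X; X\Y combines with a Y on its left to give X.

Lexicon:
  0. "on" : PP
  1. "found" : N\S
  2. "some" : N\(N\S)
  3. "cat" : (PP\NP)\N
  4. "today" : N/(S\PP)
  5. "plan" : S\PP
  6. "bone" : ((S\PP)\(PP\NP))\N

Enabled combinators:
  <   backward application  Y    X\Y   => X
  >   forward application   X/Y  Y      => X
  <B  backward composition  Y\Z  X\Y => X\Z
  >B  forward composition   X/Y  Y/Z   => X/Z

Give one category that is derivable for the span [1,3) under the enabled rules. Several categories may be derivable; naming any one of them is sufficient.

N

[0,7] S   <
  [0,1] "on" : PP
  [1,7] S\PP   <
    [1,4] PP\NP   <
      [1,3] N   <
        [1,2] "found" : N\S
        [2,3] "some" : N\(N\S)
      [3,4] "cat" : (PP\NP)\N
    [4,7] (S\PP)\(PP\NP)   <
      [4,6] N   >
        [4,5] "today" : N/(S\PP)
        [5,6] "plan" : S\PP
      [6,7] "bone" : ((S\PP)\(PP\NP))\N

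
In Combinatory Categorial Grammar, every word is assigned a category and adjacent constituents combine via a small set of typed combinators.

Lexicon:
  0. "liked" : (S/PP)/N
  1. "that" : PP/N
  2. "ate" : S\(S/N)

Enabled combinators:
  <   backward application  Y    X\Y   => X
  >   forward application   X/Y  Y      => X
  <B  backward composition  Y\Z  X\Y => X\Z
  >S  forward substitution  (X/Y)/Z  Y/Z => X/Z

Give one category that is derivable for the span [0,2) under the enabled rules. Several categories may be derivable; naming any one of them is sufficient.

S/N

[0,3] S   <
  [0,2] S/N   >S
    [0,1] "liked" : (S/PP)/N
    [1,2] "that" : PP/N
  [2,3] "ate" : S\(S/N)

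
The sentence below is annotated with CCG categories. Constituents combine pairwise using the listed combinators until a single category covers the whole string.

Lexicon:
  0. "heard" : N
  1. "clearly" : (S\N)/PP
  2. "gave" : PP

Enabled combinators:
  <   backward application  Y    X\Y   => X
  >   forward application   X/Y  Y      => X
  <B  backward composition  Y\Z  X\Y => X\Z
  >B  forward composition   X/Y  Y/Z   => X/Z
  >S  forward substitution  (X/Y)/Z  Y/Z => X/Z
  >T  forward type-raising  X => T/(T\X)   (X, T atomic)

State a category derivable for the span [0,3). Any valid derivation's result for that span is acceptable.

[0,3] S   >
  [0,1] S/(S\N)   >T
    [0,1] "heard" : N
  [1,3] S\N   >
    [1,2] "clearly" : (S\N)/PP
    [2,3] "gave" : PP

S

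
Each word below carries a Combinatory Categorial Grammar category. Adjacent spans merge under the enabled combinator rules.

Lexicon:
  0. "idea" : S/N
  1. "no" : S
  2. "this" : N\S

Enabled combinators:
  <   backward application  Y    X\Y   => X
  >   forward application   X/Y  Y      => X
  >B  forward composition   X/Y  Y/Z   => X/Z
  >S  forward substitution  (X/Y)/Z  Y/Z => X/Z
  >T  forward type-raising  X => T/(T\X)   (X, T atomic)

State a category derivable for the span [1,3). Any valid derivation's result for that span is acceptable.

[0,3] S   >
  [0,1] "idea" : S/N
  [1,3] N   <
    [1,2] "no" : S
    [2,3] "this" : N\S

N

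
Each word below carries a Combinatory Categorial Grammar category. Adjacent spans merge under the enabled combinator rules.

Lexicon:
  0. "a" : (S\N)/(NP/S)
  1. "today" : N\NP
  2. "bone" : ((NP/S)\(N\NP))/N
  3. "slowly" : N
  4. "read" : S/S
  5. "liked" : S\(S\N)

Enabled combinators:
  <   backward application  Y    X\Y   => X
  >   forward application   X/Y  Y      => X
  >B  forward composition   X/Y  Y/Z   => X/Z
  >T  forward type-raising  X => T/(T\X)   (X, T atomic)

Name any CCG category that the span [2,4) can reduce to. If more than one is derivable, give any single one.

[0,6] S   <
  [0,5] S\N   >
    [0,1] "a" : (S\N)/(NP/S)
    [1,5] NP/S   >B
      [1,4] NP/S   <
        [1,2] "today" : N\NP
        [2,4] (NP/S)\(N\NP)   >
          [2,3] "bone" : ((NP/S)\(N\NP))/N
          [3,4] "slowly" : N
      [4,5] "read" : S/S
  [5,6] "liked" : S\(S\N)

(NP/S)\(N\NP)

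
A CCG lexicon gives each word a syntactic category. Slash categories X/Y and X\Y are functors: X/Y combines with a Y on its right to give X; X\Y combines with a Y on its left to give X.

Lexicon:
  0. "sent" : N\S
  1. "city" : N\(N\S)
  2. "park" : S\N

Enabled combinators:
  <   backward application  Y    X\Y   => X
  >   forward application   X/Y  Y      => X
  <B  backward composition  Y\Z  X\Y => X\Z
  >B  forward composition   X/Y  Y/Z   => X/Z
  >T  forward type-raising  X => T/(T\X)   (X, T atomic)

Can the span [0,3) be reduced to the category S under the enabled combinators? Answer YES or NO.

YES

[0,3] S   <
  [0,2] N   <
    [0,1] "sent" : N\S
    [1,2] "city" : N\(N\S)
  [2,3] "park" : S\N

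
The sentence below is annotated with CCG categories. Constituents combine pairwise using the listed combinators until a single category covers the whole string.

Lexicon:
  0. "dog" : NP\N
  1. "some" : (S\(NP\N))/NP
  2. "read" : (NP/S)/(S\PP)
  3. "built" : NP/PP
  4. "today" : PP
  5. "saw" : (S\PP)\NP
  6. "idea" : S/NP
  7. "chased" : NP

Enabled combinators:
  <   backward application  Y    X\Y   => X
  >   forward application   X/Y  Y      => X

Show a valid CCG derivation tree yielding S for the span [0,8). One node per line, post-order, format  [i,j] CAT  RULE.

[0,1] NP\N  lex  "dog"
[1,2] (S\(NP\N))/NP  lex  "some"
[2,3] (NP/S)/(S\PP)  lex  "read"
[3,4] NP/PP  lex  "built"
[4,5] PP  lex  "today"
[3,5] NP  >  k=4
[5,6] (S\PP)\NP  lex  "saw"
[3,6] S\PP  <  k=5
[2,6] NP/S  >  k=3
[6,7] S/NP  lex  "idea"
[7,8] NP  lex  "chased"
[6,8] S  >  k=7
[2,8] NP  >  k=6
[1,8] S\(NP\N)  >  k=2
[0,8] S  <  k=1

[0,8] S   <
  [0,1] "dog" : NP\N
  [1,8] S\(NP\N)   >
    [1,2] "some" : (S\(NP\N))/NP
    [2,8] NP   >
      [2,6] NP/S   >
        [2,3] "read" : (NP/S)/(S\PP)
        [3,6] S\PP   <
          [3,5] NP   >
            [3,4] "built" : NP/PP
            [4,5] "today" : PP
          [5,6] "saw" : (S\PP)\NP
      [6,8] S   >
        [6,7] "idea" : S/NP
        [7,8] "chased" : NP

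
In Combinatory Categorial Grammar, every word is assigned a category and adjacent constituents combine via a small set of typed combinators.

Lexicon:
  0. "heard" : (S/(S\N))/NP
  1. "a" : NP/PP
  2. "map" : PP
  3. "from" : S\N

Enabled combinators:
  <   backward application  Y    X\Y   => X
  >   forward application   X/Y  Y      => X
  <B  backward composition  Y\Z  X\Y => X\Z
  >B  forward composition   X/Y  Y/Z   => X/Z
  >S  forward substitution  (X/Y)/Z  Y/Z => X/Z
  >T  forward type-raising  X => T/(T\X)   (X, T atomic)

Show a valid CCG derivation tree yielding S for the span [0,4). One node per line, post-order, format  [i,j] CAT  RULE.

[0,1] (S/(S\N))/NP  lex  "heard"
[1,2] NP/PP  lex  "a"
[2,3] PP  lex  "map"
[1,3] NP  >  k=2
[0,3] S/(S\N)  >  k=1
[3,4] S\N  lex  "from"
[0,4] S  >  k=3

[0,4] S   >
  [0,3] S/(S\N)   >
    [0,1] "heard" : (S/(S\N))/NP
    [1,3] NP   >
      [1,2] "a" : NP/PP
      [2,3] "map" : PP
  [3,4] "from" : S\N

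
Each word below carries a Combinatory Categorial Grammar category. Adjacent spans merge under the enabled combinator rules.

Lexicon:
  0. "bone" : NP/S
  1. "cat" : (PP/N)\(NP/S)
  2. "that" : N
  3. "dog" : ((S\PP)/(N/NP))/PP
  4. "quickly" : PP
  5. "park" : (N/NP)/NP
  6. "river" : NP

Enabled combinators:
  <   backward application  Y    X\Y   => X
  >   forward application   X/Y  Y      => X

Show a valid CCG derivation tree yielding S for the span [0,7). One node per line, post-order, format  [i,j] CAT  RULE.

[0,7] S   <
  [0,3] PP   >
    [0,2] PP/N   <
      [0,1] "bone" : NP/S
      [1,2] "cat" : (PP/N)\(NP/S)
    [2,3] "that" : N
  [3,7] S\PP   >
    [3,5] (S\PP)/(N/NP)   >
      [3,4] "dog" : ((S\PP)/(N/NP))/PP
      [4,5] "quickly" : PP
    [5,7] N/NP   >
      [5,6] "park" : (N/NP)/NP
      [6,7] "river" : NP

[0,1] NP/S  lex  "bone"
[1,2] (PP/N)\(NP/S)  lex  "cat"
[0,2] PP/N  <  k=1
[2,3] N  lex  "that"
[0,3] PP  >  k=2
[3,4] ((S\PP)/(N/NP))/PP  lex  "dog"
[4,5] PP  lex  "quickly"
[3,5] (S\PP)/(N/NP)  >  k=4
[5,6] (N/NP)/NP  lex  "park"
[6,7] NP  lex  "river"
[5,7] N/NP  >  k=6
[3,7] S\PP  >  k=5
[0,7] S  <  k=3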